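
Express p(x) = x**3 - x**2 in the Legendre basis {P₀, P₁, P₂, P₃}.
(-1/3)P₀ + (3/5)P₁ + (-2/3)P₂ + (2/5)P₃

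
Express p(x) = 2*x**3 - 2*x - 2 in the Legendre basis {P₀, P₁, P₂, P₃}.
(-2)P₀ + (-4/5)P₁ + (4/5)P₃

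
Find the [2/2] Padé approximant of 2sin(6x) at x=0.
12*x/(6*x**2 + 1)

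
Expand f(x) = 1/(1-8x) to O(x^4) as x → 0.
1 + 8*x + 64*x**2 + 512*x**3 + O(x**4)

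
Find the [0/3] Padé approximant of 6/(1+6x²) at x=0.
6/(6*x**2 + 1)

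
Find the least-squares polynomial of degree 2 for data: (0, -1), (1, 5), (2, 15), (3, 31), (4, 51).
-33/35 + (23/7)x + (17/7)x²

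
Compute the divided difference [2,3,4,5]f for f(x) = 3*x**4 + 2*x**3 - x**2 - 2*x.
44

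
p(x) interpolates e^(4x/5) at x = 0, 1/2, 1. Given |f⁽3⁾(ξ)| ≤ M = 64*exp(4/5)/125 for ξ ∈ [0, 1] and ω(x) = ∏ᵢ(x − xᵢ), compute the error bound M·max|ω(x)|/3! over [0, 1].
8*sqrt(3)*exp(4/5)/3375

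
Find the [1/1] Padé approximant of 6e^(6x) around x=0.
(18*x + 6)/(1 - 3*x)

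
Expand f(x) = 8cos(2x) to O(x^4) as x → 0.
8 - 16*x**2 + O(x**4)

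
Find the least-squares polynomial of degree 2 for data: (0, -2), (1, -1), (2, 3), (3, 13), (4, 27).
-64/35 + (-68/35)x + (16/7)x²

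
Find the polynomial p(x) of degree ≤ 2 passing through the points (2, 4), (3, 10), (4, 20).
2*x**2 - 4*x + 4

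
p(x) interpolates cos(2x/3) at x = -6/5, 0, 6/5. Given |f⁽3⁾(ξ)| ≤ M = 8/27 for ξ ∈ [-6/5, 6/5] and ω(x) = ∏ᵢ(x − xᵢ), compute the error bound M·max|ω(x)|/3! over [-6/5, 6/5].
64*sqrt(3)/3375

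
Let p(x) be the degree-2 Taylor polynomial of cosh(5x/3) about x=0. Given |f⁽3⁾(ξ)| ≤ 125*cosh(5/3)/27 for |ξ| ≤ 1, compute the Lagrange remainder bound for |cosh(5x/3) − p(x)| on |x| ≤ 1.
125*cosh(5/3)/162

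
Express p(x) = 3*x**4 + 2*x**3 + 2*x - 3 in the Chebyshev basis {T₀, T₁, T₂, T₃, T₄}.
(-15/8)T₀ + (7/2)T₁ + (3/2)T₂ + (1/2)T₃ + (3/8)T₄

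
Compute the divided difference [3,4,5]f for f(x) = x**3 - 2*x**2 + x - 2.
10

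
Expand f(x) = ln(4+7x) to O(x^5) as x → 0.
log(4) + 7*x/4 - 49*x**2/32 + 343*x**3/192 - 2401*x**4/1024 + O(x**5)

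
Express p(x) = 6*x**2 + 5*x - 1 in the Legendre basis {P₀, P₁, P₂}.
P₀ + (5)P₁ + (4)P₂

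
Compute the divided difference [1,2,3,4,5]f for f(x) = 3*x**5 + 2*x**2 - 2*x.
45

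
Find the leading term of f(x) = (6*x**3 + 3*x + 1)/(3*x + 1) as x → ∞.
2*x**2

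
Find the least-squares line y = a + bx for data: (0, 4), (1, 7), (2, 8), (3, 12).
a = 4, b = 5/2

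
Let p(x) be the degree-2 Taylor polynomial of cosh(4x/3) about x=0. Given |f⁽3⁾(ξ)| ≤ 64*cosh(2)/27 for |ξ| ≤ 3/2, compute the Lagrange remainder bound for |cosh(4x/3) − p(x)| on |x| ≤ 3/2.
4*cosh(2)/3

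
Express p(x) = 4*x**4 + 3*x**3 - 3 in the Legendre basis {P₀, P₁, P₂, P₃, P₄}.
(-11/5)P₀ + (9/5)P₁ + (16/7)P₂ + (6/5)P₃ + (32/35)P₄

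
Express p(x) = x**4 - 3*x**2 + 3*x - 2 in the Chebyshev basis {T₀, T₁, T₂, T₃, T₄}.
(-25/8)T₀ + (3)T₁ - T₂ + (1/8)T₄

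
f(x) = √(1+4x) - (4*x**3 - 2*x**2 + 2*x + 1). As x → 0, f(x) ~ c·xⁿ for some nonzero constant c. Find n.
4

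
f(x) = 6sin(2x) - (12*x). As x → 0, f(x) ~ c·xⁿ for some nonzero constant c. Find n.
3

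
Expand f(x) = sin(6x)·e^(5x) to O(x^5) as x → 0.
6*x + 30*x**2 + 39*x**3 - 55*x**4 + O(x**5)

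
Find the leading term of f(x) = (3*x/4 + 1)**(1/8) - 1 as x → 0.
3*x/32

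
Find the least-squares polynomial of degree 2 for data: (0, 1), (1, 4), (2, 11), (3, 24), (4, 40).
34/35 + (23/35)x + (16/7)x²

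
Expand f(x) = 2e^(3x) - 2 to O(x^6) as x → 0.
6*x + 9*x**2 + 9*x**3 + 27*x**4/4 + 81*x**5/20 + O(x**6)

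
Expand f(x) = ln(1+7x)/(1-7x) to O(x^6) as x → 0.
7*x + 49*x**2/2 + 1715*x**3/6 + 16807*x**4/12 + 789929*x**5/60 + O(x**6)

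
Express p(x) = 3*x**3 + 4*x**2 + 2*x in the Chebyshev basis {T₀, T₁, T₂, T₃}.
(2)T₀ + (17/4)T₁ + (2)T₂ + (3/4)T₃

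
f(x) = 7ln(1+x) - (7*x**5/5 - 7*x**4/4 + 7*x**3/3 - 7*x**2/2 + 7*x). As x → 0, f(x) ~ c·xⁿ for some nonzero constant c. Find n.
6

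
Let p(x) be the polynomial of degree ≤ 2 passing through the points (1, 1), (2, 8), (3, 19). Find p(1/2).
-1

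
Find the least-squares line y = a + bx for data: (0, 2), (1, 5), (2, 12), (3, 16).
a = 7/5, b = 49/10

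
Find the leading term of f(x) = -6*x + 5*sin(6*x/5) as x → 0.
-36*x**3/25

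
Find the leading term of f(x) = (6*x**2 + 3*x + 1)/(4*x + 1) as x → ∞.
3*x/2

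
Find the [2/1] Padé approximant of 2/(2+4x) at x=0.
1/(2*x + 1)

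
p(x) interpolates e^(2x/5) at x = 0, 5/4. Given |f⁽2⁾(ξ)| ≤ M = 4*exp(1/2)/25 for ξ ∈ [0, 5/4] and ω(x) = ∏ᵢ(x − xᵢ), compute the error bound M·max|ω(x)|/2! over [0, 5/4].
exp(1/2)/32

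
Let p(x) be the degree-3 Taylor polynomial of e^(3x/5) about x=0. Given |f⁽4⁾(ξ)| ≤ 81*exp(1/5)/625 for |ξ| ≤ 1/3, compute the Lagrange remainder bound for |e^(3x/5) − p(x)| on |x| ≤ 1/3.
exp(1/5)/15000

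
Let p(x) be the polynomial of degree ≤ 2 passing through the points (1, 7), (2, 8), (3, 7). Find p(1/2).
23/4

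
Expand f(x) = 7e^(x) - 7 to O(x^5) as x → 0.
7*x + 7*x**2/2 + 7*x**3/6 + 7*x**4/24 + O(x**5)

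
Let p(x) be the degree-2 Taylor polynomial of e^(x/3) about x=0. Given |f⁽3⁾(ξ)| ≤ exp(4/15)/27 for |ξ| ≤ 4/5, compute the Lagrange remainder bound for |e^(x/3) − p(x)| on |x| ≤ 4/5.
32*exp(4/15)/10125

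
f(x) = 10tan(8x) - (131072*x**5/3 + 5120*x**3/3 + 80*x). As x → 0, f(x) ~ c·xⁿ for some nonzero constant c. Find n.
7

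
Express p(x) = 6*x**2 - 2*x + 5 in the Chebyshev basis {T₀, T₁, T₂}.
(8)T₀ + (-2)T₁ + (3)T₂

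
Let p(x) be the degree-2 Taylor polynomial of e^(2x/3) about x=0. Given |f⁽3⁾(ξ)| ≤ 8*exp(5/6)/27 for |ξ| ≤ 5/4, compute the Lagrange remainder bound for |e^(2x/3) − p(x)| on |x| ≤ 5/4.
125*exp(5/6)/1296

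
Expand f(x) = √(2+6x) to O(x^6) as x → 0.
sqrt(2) + 3*sqrt(2)*x/2 - 9*sqrt(2)*x**2/8 + 27*sqrt(2)*x**3/16 - 405*sqrt(2)*x**4/128 + 1701*sqrt(2)*x**5/256 + O(x**6)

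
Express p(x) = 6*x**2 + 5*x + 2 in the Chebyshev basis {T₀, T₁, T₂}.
(5)T₀ + (5)T₁ + (3)T₂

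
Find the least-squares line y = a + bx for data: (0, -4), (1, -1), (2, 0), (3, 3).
a = -19/5, b = 11/5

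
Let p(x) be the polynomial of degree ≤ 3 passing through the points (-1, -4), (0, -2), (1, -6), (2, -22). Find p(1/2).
-23/8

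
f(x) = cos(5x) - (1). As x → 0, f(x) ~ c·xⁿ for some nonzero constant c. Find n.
2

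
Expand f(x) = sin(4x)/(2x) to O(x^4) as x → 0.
2 - 16*x**2/3 + O(x**4)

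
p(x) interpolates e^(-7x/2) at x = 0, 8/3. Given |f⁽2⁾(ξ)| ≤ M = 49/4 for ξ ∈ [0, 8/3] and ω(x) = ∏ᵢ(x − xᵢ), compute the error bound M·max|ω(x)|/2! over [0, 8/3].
98/9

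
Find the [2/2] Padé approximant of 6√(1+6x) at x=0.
(135*x**2/2 + 45*x + 6)/(9*x**2/4 + 9*x/2 + 1)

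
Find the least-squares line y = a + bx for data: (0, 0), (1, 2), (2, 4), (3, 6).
a = 0, b = 2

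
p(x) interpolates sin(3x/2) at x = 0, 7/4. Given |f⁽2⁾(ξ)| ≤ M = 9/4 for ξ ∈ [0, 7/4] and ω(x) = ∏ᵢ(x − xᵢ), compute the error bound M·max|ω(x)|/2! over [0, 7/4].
441/512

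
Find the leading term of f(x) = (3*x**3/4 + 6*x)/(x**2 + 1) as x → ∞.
3*x/4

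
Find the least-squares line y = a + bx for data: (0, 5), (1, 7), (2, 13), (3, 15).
a = 23/5, b = 18/5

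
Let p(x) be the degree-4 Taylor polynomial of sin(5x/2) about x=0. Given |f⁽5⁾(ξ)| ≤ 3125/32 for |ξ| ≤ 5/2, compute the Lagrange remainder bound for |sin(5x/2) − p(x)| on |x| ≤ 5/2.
1953125/24576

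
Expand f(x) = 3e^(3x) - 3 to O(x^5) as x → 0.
9*x + 27*x**2/2 + 27*x**3/2 + 81*x**4/8 + O(x**5)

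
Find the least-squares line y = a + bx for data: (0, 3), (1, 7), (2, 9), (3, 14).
a = 3, b = 7/2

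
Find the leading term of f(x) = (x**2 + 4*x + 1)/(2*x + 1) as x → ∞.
x/2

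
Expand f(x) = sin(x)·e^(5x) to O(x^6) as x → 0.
x + 5*x**2 + 37*x**3/3 + 20*x**4 + 719*x**5/30 + O(x**6)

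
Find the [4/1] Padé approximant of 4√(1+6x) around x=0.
(243*x**4/10 - 108*x**3/5 + 162*x**2/5 + 144*x/5 + 4)/(21*x/5 + 1)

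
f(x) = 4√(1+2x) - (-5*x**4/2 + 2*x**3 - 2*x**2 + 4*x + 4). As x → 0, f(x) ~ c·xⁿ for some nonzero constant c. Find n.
5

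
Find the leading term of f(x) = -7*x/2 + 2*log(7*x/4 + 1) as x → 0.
-49*x**2/16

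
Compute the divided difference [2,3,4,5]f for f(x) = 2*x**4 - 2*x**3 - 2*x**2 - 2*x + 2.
26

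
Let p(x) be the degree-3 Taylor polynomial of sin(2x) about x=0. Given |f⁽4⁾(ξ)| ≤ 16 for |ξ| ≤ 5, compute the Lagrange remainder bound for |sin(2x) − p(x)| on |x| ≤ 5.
1250/3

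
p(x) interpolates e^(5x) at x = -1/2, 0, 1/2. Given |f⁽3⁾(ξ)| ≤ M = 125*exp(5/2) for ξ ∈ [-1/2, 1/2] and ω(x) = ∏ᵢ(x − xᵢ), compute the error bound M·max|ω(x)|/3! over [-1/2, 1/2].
125*sqrt(3)*exp(5/2)/216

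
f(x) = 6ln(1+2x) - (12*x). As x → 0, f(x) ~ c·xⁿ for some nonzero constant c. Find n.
2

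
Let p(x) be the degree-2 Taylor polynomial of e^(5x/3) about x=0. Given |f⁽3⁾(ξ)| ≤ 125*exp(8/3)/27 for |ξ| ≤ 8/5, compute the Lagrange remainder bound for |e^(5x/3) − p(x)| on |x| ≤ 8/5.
256*exp(8/3)/81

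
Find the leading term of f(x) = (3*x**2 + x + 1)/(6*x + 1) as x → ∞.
x/2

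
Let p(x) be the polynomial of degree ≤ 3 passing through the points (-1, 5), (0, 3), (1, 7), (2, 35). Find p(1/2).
25/8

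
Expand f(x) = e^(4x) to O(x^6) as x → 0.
1 + 4*x + 8*x**2 + 32*x**3/3 + 32*x**4/3 + 128*x**5/15 + O(x**6)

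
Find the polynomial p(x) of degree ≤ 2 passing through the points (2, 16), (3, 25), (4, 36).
x**2 + 4*x + 4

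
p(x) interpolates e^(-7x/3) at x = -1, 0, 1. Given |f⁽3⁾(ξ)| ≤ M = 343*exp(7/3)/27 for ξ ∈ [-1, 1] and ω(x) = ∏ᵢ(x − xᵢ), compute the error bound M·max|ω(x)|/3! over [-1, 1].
343*sqrt(3)*exp(7/3)/729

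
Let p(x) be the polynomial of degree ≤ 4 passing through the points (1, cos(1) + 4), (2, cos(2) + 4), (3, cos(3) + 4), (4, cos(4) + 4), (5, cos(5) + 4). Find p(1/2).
189*cos(3)/64 + 35*cos(5)/128 - 45*cos(4)/32 + 315*cos(1)/128 - 105*cos(2)/32 + 4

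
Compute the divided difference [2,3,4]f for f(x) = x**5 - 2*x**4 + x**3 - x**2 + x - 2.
183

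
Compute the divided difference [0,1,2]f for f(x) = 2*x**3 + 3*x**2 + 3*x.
9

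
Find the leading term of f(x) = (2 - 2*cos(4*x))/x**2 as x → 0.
16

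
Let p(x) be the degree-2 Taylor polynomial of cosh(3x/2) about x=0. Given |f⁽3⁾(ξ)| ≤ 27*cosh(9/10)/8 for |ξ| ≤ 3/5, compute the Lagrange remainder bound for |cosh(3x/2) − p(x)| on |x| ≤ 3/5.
243*cosh(9/10)/2000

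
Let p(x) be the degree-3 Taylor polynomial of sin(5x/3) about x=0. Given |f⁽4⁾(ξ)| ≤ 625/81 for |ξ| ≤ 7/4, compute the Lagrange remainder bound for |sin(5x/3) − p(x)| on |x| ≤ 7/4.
1500625/497664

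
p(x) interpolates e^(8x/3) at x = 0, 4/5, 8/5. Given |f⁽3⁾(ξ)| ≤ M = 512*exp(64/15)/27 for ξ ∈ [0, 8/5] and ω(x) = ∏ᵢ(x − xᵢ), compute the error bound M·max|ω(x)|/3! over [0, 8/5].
32768*sqrt(3)*exp(64/15)/91125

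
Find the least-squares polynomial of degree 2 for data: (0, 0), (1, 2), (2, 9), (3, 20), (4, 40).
11/35 + (-57/35)x + (20/7)x²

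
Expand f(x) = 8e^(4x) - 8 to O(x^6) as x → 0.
32*x + 64*x**2 + 256*x**3/3 + 256*x**4/3 + 1024*x**5/15 + O(x**6)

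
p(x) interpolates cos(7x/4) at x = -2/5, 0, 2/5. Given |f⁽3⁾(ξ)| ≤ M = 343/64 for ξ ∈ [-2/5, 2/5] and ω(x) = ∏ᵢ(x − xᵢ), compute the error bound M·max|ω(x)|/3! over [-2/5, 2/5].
343*sqrt(3)/27000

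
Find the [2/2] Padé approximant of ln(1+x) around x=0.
x*(x + 2)/(2*(x**2/6 + x + 1))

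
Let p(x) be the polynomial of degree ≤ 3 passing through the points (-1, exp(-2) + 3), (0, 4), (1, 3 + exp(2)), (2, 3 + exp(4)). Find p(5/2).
(-5 + (-35*exp(2) + 69 + 35*exp(4))*exp(2))*exp(-2)/16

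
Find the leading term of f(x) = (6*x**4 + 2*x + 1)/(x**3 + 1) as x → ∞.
6*x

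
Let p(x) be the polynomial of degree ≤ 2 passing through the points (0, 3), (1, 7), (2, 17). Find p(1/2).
17/4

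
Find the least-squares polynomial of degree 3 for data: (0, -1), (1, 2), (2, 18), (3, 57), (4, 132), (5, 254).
-19/18 + (757/756)x + (41/126)x² + (209/108)x³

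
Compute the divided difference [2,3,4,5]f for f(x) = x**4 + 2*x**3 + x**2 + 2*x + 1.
16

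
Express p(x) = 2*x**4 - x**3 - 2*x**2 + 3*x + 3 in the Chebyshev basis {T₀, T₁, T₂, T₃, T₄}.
(11/4)T₀ + (9/4)T₁ + (-1/4)T₃ + (1/4)T₄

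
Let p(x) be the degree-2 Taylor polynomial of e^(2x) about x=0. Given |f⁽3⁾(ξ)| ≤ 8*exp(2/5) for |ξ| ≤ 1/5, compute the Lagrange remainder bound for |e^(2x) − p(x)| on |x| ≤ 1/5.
4*exp(2/5)/375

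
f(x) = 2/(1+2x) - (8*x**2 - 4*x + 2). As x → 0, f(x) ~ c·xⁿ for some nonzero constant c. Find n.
3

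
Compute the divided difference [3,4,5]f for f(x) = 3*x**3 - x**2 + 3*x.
35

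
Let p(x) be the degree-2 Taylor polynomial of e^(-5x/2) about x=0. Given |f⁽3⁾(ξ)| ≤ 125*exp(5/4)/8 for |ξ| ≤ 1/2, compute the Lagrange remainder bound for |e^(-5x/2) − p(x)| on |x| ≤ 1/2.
125*exp(5/4)/384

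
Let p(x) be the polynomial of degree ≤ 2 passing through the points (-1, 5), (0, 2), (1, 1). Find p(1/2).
5/4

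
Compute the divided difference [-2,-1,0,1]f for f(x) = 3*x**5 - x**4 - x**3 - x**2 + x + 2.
16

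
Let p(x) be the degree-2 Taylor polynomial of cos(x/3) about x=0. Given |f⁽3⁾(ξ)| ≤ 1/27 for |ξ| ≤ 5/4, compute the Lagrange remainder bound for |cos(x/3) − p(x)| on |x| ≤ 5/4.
125/10368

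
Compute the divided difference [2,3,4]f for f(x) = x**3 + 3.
9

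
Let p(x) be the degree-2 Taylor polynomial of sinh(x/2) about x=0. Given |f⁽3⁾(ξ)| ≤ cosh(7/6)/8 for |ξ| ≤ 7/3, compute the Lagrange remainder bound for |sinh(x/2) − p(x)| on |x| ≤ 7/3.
343*cosh(7/6)/1296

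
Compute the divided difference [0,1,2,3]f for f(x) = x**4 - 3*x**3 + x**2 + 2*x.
3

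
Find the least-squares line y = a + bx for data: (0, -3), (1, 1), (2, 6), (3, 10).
a = -31/10, b = 22/5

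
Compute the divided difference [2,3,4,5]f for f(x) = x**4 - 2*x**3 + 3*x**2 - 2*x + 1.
12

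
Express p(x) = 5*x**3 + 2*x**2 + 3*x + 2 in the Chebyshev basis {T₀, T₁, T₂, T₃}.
(3)T₀ + (27/4)T₁ + T₂ + (5/4)T₃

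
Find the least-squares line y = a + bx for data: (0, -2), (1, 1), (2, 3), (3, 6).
a = -19/10, b = 13/5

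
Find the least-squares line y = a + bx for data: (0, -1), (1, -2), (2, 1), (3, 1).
a = -8/5, b = 9/10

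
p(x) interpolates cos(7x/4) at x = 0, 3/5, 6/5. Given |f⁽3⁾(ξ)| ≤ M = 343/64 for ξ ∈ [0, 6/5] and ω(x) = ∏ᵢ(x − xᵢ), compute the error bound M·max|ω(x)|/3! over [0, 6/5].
343*sqrt(3)/8000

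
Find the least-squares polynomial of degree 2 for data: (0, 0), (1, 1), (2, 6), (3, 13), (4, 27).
1/5 + (-7/5)x + (2)x²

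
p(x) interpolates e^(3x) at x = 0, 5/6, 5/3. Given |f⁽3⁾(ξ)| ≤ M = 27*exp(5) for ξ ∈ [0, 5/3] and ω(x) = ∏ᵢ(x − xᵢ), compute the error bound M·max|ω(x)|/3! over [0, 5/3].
125*sqrt(3)*exp(5)/216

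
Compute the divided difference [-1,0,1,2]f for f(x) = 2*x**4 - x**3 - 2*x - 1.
3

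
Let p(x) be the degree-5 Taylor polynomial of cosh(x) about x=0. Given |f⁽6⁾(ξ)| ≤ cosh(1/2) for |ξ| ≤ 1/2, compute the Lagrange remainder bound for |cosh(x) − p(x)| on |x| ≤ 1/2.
cosh(1/2)/46080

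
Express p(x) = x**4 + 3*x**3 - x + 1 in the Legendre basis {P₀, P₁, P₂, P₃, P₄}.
(6/5)P₀ + (4/5)P₁ + (4/7)P₂ + (6/5)P₃ + (8/35)P₄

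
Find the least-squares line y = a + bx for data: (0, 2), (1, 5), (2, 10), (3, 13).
a = 9/5, b = 19/5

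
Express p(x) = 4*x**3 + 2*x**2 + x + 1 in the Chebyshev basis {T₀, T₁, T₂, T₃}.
(2)T₀ + (4)T₁ + T₂ + T₃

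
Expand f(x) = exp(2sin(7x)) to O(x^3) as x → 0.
1 + 14*x + 98*x**2 + O(x**3)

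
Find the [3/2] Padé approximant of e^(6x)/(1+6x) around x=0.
(576*x**3/55 + 513*x**2/55 + 252*x/55 + 1)/(-477*x**2/55 + 252*x/55 + 1)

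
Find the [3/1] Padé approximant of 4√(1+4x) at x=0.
(-4*x**3 + 12*x**2 + 18*x + 4)/(5*x/2 + 1)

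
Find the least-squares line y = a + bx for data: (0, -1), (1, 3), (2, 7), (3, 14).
a = -8/5, b = 49/10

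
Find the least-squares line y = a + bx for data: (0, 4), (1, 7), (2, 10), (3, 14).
a = 19/5, b = 33/10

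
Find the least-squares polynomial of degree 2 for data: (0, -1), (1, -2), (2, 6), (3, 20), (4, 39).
-10/7 + (-103/35)x + (23/7)x²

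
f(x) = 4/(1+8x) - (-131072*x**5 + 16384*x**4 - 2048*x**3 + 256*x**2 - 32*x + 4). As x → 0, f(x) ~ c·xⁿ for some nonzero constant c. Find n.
6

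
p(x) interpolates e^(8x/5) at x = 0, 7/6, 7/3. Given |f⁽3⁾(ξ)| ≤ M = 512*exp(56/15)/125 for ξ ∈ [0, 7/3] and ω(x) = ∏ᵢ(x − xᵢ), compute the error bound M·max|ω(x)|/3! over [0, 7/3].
21952*sqrt(3)*exp(56/15)/91125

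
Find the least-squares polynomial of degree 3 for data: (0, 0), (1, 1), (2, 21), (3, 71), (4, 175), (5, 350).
-37/126 + (589/756)x + (-383/252)x² + (83/27)x³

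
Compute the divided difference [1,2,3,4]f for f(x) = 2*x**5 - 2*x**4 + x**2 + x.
110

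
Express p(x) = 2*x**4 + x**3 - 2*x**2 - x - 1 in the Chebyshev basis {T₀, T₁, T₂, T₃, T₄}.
(-5/4)T₀ + (-1/4)T₁ + (1/4)T₃ + (1/4)T₄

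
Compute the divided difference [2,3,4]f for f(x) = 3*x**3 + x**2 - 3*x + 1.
28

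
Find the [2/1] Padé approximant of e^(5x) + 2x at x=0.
(5*x**2/6 + 16*x/3 + 1)/(1 - 5*x/3)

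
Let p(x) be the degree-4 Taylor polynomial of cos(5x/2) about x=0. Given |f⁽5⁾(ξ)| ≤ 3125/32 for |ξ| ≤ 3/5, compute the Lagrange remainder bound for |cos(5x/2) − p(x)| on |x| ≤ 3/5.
81/1280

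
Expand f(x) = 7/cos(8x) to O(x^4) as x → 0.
7 + 224*x**2 + O(x**4)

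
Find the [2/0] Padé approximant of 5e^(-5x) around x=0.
125*x**2/2 - 25*x + 5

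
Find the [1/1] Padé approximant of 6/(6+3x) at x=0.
1/(x/2 + 1)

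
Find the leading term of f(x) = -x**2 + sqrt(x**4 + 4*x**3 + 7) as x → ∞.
2*x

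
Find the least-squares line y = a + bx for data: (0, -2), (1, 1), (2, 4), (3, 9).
a = -12/5, b = 18/5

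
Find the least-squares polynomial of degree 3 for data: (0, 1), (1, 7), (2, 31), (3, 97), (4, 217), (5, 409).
9/7 + (-1/3)x + (31/14)x² + (17/6)x³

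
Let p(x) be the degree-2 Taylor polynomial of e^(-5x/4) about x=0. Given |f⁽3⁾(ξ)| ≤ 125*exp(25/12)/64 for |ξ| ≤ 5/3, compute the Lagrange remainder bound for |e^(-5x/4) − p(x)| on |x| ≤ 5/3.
15625*exp(25/12)/10368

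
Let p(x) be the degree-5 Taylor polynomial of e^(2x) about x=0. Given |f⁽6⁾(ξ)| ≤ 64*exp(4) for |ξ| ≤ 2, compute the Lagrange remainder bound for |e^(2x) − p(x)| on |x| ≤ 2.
256*exp(4)/45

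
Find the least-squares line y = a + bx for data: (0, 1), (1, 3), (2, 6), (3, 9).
a = 7/10, b = 27/10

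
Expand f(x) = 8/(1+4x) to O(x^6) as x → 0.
8 - 32*x + 128*x**2 - 512*x**3 + 2048*x**4 - 8192*x**5 + O(x**6)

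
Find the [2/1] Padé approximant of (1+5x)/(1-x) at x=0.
(5*x + 1)/(1 - x)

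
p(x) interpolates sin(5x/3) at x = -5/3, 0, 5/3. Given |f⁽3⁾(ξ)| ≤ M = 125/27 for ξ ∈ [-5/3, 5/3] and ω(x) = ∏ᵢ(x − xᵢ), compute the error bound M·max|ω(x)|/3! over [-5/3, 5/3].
15625*sqrt(3)/19683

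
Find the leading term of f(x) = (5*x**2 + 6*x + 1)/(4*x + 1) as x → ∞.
5*x/4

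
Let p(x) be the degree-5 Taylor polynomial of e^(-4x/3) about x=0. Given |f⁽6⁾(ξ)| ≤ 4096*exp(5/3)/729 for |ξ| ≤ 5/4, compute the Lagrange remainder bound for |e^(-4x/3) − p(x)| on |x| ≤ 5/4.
3125*exp(5/3)/104976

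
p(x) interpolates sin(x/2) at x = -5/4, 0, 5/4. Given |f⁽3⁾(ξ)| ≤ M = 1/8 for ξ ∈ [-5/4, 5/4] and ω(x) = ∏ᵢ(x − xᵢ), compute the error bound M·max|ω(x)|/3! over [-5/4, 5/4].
125*sqrt(3)/13824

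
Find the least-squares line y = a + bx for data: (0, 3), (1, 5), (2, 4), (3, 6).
a = 33/10, b = 4/5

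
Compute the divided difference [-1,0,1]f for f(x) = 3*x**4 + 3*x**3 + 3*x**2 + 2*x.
6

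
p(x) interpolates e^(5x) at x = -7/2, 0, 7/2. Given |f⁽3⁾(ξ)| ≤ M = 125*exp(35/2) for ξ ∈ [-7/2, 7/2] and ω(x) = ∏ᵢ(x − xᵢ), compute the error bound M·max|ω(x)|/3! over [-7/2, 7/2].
42875*sqrt(3)*exp(35/2)/216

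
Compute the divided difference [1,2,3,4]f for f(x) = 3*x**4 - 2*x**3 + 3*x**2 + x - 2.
28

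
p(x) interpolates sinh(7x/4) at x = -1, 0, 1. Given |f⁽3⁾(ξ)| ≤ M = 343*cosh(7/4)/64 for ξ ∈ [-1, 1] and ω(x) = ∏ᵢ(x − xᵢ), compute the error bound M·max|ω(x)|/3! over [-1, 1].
343*sqrt(3)*cosh(7/4)/1728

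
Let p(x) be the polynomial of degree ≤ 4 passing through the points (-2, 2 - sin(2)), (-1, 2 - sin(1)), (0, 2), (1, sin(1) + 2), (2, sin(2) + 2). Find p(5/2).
-15*sin(1)/8 + 35*sin(2)/16 + 2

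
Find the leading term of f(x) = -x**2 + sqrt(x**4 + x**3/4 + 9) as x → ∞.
x/8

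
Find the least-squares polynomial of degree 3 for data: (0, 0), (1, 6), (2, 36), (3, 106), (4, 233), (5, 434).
-5/126 + (-43/756)x + (433/126)x² + (301/108)x³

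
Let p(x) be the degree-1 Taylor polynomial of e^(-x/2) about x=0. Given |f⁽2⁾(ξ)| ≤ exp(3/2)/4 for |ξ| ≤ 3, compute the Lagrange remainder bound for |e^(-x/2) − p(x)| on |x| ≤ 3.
9*exp(3/2)/8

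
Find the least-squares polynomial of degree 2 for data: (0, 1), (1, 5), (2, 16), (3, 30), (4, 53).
37/35 + (83/70)x + (41/14)x²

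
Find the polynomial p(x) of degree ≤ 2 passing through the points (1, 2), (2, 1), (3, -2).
-x**2 + 2*x + 1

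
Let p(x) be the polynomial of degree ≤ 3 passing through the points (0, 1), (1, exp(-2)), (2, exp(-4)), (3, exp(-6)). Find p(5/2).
(-5*exp(4) + 5 + 15*exp(2) + exp(6))*exp(-6)/16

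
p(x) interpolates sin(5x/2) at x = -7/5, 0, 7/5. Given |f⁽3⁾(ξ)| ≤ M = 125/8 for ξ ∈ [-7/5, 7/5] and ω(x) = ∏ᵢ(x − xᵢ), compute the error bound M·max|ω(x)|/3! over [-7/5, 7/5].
343*sqrt(3)/216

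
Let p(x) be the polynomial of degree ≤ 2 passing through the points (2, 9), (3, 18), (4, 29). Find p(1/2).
-3/4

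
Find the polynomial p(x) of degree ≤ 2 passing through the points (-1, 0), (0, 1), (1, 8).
3*x**2 + 4*x + 1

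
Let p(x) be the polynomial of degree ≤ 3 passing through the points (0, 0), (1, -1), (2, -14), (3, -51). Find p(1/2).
1/4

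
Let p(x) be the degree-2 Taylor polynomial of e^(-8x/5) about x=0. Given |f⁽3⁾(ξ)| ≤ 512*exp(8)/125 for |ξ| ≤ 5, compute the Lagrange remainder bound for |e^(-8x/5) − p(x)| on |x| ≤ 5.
256*exp(8)/3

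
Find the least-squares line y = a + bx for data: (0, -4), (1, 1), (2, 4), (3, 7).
a = -17/5, b = 18/5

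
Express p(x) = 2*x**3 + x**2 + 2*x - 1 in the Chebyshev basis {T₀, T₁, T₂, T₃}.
(-1/2)T₀ + (7/2)T₁ + (1/2)T₂ + (1/2)T₃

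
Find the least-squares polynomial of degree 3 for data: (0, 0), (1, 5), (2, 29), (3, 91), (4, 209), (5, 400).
1/14 + (25/28)x + (23/28)x² + (3)x³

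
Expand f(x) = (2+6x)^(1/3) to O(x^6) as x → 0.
2**(1/3) + 2**(1/3)*x - 2**(1/3)*x**2 + 5*2**(1/3)*x**3/3 - 10*2**(1/3)*x**4/3 + 22*2**(1/3)*x**5/3 + O(x**6)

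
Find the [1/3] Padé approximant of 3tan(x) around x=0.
3*x/(1 - x**2/3)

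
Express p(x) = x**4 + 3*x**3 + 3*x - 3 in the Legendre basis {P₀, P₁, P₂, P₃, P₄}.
(-14/5)P₀ + (24/5)P₁ + (4/7)P₂ + (6/5)P₃ + (8/35)P₄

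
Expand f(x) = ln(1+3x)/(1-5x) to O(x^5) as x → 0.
3*x + 21*x**2/2 + 123*x**3/2 + 1149*x**4/4 + O(x**5)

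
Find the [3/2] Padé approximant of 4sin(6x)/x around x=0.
(24 - 504*x**2/5)/(9*x**2/5 + 1)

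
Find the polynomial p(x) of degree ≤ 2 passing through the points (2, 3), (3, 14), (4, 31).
3*x**2 - 4*x - 1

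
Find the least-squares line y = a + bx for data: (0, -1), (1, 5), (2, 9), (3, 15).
a = -4/5, b = 26/5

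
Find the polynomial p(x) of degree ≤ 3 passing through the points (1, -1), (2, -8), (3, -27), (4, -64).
-x**3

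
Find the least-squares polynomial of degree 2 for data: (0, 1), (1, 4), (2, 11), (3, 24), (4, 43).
43/35 + (-16/35)x + (19/7)x²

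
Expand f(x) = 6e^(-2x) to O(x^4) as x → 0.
6 - 12*x + 12*x**2 - 8*x**3 + O(x**4)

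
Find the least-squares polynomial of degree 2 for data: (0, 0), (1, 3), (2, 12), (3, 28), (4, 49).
-2/35 + (1/70)x + (43/14)x²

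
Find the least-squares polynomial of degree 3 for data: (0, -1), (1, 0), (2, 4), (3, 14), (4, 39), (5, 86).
-74/63 + (661/189)x + (-361/126)x² + (61/54)x³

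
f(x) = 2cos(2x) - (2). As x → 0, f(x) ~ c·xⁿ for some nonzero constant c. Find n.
2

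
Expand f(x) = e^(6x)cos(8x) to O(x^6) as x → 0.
1 + 6*x - 14*x**2 - 156*x**3 - 1054*x**4/3 - 316*x**5/5 + O(x**6)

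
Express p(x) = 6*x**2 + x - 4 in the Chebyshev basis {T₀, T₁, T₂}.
-T₀ + T₁ + (3)T₂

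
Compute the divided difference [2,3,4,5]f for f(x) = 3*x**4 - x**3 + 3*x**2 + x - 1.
41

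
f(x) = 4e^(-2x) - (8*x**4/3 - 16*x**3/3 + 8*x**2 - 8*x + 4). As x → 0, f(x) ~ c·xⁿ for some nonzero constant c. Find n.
5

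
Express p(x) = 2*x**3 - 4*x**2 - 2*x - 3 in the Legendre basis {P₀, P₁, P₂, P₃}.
(-13/3)P₀ + (-4/5)P₁ + (-8/3)P₂ + (4/5)P₃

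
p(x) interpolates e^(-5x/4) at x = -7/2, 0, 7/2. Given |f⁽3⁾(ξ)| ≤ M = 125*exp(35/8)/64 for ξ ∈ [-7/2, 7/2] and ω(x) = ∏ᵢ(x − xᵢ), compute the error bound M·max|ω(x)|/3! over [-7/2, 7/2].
42875*sqrt(3)*exp(35/8)/13824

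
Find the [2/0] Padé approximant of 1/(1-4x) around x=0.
16*x**2 + 4*x + 1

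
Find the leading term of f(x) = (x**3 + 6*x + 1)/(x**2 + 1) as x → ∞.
x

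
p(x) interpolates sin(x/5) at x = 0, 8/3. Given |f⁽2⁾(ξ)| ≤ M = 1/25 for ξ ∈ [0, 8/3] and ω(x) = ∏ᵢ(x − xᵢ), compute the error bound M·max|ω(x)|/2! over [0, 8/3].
8/225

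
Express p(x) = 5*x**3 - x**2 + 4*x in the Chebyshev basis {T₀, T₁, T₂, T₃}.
(-1/2)T₀ + (31/4)T₁ + (-1/2)T₂ + (5/4)T₃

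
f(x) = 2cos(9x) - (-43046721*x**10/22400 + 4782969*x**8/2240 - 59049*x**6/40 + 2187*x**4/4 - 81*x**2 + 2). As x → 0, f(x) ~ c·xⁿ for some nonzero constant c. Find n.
12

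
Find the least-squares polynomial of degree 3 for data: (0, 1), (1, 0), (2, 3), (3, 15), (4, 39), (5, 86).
52/63 + (5/54)x + (-181/126)x² + (26/27)x³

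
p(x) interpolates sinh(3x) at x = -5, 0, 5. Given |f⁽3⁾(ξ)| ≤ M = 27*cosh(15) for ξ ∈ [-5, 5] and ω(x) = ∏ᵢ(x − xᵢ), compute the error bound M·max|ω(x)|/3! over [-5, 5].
125*sqrt(3)*cosh(15)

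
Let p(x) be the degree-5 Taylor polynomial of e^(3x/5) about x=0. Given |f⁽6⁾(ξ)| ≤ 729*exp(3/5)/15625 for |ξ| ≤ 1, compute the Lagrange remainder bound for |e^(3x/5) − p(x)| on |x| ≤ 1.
81*exp(3/5)/1250000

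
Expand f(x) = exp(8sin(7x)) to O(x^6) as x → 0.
1 + 56*x + 1568*x**2 + 28812*x**3 + 384160*x**4 + 58101799*x**5/15 + O(x**6)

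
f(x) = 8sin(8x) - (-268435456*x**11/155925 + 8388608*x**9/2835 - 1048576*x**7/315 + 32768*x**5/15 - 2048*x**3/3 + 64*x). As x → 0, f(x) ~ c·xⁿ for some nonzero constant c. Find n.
13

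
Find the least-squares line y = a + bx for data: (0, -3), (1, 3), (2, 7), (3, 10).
a = -11/5, b = 43/10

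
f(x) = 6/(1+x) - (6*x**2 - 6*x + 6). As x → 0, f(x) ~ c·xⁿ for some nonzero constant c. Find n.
3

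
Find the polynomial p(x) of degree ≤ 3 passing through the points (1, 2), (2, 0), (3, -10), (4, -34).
-x**3 + 2*x**2 - x + 2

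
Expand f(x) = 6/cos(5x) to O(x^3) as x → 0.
6 + 75*x**2 + O(x**3)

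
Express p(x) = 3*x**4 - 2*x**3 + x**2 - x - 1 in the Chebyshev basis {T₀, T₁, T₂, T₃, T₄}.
(5/8)T₀ + (-5/2)T₁ + (2)T₂ + (-1/2)T₃ + (3/8)T₄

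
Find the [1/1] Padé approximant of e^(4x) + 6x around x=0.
(46*x/5 + 1)/(1 - 4*x/5)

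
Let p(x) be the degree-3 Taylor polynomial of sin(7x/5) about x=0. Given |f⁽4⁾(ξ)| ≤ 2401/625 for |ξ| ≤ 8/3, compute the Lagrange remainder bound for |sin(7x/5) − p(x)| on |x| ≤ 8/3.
1229312/151875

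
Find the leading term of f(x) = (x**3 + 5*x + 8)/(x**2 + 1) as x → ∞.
x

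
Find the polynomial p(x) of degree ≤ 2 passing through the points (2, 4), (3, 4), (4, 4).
4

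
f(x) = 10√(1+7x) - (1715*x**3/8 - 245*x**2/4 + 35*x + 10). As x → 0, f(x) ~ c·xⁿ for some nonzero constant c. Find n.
4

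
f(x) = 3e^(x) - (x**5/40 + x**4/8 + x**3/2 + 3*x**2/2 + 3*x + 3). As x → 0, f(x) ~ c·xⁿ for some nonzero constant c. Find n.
6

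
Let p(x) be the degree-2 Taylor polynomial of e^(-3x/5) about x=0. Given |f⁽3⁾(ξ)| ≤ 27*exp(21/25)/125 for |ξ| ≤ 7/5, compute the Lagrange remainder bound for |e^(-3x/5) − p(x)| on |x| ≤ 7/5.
3087*exp(21/25)/31250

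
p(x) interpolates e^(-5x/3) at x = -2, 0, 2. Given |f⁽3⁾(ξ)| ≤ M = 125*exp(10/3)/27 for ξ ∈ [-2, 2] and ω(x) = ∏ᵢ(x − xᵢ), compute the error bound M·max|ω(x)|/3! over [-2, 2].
1000*sqrt(3)*exp(10/3)/729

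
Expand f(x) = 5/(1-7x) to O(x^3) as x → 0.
5 + 35*x + 245*x**2 + O(x**3)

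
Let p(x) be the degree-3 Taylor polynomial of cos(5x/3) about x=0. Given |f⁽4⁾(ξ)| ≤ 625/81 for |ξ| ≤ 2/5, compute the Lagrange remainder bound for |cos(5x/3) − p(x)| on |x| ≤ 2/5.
2/243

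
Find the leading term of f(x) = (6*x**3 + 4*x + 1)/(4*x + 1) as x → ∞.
3*x**2/2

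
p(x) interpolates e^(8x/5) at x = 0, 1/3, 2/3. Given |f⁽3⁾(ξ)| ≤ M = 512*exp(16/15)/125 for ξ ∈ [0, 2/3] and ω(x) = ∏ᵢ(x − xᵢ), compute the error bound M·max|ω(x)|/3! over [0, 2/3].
512*sqrt(3)*exp(16/15)/91125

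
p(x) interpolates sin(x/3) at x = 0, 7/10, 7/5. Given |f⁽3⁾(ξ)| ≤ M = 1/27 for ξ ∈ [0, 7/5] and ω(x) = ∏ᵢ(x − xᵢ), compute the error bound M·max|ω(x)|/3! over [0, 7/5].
343*sqrt(3)/729000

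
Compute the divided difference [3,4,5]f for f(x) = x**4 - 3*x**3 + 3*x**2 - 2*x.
64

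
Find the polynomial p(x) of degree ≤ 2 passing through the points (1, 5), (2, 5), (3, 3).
-x**2 + 3*x + 3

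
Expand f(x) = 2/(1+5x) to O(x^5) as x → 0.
2 - 10*x + 50*x**2 - 250*x**3 + 1250*x**4 + O(x**5)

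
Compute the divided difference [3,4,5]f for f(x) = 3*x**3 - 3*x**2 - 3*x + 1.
33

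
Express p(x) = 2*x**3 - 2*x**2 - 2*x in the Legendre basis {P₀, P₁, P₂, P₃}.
(-2/3)P₀ + (-4/5)P₁ + (-4/3)P₂ + (4/5)P₃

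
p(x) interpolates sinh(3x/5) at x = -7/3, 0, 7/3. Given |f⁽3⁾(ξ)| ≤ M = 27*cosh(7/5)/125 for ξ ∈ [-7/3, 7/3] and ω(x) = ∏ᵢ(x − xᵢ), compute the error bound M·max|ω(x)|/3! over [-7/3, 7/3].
343*sqrt(3)*cosh(7/5)/3375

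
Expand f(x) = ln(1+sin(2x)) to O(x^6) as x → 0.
2*x - 2*x**2 + 4*x**3/3 - 4*x**4/3 + 4*x**5/3 + O(x**6)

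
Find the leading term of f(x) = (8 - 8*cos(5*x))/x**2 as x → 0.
100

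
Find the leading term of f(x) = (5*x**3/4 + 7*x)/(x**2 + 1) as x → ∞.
5*x/4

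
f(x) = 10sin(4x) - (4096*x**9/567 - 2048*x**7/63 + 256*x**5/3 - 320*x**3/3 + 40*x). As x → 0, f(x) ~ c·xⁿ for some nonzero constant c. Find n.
11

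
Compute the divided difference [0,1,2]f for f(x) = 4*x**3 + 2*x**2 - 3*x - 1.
14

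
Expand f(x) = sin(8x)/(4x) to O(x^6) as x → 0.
2 - 64*x**2/3 + 1024*x**4/15 + O(x**6)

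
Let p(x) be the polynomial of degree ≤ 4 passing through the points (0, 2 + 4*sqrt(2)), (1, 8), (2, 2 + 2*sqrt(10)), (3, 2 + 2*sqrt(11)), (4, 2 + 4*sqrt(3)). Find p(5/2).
-5*sqrt(3)/32 + 3*sqrt(2)/32 + 17/16 + 15*sqrt(11)/16 + 45*sqrt(10)/32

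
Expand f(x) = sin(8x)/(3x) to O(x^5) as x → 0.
8/3 - 256*x**2/9 + 4096*x**4/45 + O(x**5)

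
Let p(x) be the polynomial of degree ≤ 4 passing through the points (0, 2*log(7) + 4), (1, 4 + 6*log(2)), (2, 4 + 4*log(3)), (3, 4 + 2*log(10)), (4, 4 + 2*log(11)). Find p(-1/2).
log(425329947*11**(35/64)*sqrt(2)*3**(13/16)*5**(3/16)*7**(59/64)/1048576000) + 4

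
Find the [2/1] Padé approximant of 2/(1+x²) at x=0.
2 - 2*x**2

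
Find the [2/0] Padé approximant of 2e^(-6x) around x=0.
36*x**2 - 12*x + 2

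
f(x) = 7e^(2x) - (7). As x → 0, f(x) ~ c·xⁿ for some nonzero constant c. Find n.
1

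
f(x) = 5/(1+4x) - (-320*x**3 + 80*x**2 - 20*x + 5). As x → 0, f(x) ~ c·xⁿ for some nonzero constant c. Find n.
4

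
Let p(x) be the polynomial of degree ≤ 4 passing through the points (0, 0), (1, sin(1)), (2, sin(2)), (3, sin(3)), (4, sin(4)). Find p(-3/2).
-693*sin(1)/32 + 315*sin(4)/128 - 385*sin(3)/32 + 1485*sin(2)/64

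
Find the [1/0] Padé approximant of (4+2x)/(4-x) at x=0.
3*x/4 + 1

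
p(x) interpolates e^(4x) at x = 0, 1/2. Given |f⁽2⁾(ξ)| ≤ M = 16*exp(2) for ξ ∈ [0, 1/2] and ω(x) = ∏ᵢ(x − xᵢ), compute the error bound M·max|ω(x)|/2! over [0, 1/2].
exp(2)/2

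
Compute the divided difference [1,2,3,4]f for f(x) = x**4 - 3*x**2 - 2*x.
10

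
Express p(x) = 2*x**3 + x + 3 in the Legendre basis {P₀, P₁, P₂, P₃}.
(3)P₀ + (11/5)P₁ + (4/5)P₃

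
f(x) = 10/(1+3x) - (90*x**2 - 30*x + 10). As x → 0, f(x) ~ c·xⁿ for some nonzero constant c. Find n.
3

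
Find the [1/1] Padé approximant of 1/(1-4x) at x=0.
1/(1 - 4*x)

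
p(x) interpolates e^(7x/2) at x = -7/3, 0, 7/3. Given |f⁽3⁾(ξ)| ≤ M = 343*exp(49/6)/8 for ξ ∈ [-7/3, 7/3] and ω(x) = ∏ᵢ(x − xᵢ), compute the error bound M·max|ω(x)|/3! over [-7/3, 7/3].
117649*sqrt(3)*exp(49/6)/5832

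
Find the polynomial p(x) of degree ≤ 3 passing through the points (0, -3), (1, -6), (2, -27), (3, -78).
-2*x**3 - 3*x**2 + 2*x - 3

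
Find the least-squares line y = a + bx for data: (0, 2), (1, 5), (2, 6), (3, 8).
a = 12/5, b = 19/10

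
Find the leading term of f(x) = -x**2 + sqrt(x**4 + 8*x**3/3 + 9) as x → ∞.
4*x/3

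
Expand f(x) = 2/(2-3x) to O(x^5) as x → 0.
1 + 3*x/2 + 9*x**2/4 + 27*x**3/8 + 81*x**4/16 + O(x**5)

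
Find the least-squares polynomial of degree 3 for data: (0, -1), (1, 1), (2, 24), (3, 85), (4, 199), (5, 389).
-74/63 + (-38/27)x + (67/63)x² + (80/27)x³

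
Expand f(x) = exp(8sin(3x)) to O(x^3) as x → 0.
1 + 24*x + 288*x**2 + O(x**3)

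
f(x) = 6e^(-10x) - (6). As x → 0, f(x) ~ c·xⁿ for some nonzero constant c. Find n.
1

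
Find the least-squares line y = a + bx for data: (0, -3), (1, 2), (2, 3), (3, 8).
a = -13/5, b = 17/5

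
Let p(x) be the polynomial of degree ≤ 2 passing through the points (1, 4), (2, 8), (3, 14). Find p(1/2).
11/4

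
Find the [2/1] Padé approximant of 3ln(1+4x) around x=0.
4*x*(2*x + 3)/(8*x/3 + 1)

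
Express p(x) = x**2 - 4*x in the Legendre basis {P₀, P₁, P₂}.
(1/3)P₀ + (-4)P₁ + (2/3)P₂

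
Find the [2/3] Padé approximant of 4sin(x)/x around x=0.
(4 - 7*x**2/15)/(x**2/20 + 1)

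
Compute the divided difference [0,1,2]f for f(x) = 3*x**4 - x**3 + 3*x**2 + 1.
21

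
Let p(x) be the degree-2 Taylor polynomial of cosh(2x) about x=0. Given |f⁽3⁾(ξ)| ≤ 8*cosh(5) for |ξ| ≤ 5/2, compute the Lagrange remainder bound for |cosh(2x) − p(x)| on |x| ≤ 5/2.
125*cosh(5)/6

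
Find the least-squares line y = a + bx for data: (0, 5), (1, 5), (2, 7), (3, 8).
a = 23/5, b = 11/10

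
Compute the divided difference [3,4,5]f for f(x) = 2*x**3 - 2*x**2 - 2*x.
22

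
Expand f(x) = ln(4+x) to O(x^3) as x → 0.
log(4) + x/4 - x**2/32 + O(x**3)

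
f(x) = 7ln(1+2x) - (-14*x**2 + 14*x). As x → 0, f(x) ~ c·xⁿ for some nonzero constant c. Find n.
3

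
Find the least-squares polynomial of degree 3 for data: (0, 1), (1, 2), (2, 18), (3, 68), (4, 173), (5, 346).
74/63 + (-43/27)x + (-67/63)x² + (82/27)x³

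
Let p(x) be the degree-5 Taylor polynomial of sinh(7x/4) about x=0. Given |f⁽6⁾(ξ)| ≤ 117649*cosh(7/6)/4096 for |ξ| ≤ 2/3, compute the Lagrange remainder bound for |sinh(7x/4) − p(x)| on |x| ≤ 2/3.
117649*cosh(7/6)/33592320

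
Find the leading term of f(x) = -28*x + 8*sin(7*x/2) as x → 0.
-343*x**3/6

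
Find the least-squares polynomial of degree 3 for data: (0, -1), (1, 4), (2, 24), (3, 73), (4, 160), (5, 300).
-125/126 + (119/108)x + (223/126)x² + (217/108)x³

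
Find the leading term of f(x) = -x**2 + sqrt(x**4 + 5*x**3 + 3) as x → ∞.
5*x/2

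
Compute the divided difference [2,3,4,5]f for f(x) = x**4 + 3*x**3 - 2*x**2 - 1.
17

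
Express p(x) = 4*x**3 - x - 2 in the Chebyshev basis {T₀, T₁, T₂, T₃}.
(-2)T₀ + (2)T₁ + T₃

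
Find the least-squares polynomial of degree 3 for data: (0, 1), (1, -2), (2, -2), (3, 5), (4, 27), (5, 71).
55/63 + (-200/189)x + (-629/252)x² + (119/108)x³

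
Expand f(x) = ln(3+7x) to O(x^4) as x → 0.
log(3) + 7*x/3 - 49*x**2/18 + 343*x**3/81 + O(x**4)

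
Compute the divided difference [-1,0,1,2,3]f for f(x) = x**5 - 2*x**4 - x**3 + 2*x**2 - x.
3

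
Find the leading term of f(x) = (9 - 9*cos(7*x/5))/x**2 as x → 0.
441/50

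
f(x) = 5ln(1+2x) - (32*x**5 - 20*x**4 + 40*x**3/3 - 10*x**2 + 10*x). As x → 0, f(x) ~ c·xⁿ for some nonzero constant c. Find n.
6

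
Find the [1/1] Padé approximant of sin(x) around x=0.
x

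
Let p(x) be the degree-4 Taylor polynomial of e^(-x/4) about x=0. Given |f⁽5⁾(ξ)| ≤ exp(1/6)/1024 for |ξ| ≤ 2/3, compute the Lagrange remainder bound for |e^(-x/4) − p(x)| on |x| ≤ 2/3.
exp(1/6)/933120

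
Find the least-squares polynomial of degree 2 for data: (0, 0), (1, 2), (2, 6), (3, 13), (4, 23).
4/35 + (19/70)x + (19/14)x²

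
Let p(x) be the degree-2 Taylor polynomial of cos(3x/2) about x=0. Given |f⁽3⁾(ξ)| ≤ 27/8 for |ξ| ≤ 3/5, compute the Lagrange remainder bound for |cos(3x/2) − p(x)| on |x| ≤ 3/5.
243/2000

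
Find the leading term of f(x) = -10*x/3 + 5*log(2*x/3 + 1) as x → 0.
-10*x**2/9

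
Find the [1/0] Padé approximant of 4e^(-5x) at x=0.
4 - 20*x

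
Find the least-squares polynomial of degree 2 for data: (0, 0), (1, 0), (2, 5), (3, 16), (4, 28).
-11/35 + (-48/35)x + (15/7)x²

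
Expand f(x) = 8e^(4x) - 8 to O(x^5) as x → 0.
32*x + 64*x**2 + 256*x**3/3 + 256*x**4/3 + O(x**5)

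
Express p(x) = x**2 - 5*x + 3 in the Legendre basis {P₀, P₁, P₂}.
(10/3)P₀ + (-5)P₁ + (2/3)P₂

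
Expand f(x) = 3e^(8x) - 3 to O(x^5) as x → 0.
24*x + 96*x**2 + 256*x**3 + 512*x**4 + O(x**5)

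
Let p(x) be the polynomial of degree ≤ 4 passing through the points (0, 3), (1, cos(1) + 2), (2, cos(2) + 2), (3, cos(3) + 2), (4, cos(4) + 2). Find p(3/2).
45*cos(2)/64 + 3*cos(4)/128 - 5*cos(3)/32 + 15*cos(1)/32 + 251/128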